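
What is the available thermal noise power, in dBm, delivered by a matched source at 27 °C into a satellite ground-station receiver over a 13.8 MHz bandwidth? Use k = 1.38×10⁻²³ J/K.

T = 27 °C + 273.15 = 300.15 K
P_n = kTB = 1.38×10⁻²³ × 300.15 × 1.38×10⁷ = 5.72×10⁻¹⁴ W
In dBm: 10 log₁₀(5.72×10⁻¹⁴ / 10⁻³) = −102.4 dBm

−102.4 dBm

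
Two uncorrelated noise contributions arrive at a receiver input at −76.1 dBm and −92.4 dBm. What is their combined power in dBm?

Convert to linear, add, convert back:
P₁ = 2.45×10⁻¹¹ W, P₂ = 5.75×10⁻¹³ W
P_tot = 2.51×10⁻¹¹ W → 10 log₁₀(P_tot / 10⁻³) = −76.0 dBm

−76.0 dBm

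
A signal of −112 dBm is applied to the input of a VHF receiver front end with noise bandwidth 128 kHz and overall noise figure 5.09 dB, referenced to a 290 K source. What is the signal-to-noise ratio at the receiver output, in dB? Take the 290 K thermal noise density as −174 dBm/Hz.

5.8 dB

Noise floor: N = −174 + 10 log₁₀(B) + NF
10 log₁₀(1.28×10⁵) = 51.07 dB
N = −174 + 51.07 + 5.09 = −117.84 dBm
SNR = P_sig − N = −112 − (−117.84) = 5.84 dB → 5.8 dB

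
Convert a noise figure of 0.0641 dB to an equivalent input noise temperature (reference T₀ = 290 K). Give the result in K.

4.31 K

F = 10^(0.0641/10) = 1.01487
T_e = (F − 1)·T₀ = (1.01487 − 1) × 290 = 4.31 K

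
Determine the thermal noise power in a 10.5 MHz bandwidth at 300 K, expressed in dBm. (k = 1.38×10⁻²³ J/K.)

P_n = kTB = 1.38×10⁻²³ × 300 × 1.05×10⁷ = 4.35×10⁻¹⁴ W
In dBm: 10 log₁₀(4.35×10⁻¹⁴ / 10⁻³) = −103.6 dBm

−103.6 dBm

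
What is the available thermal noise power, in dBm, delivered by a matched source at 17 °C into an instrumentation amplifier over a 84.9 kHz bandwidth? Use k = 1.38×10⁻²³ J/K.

−124.7 dBm

T = 17 °C + 273.15 = 290.15 K
P_n = kTB = 1.38×10⁻²³ × 290.15 × 8.49×10⁴ = 3.40×10⁻¹⁶ W
In dBm: 10 log₁₀(3.40×10⁻¹⁶ / 10⁻³) = −124.7 dBm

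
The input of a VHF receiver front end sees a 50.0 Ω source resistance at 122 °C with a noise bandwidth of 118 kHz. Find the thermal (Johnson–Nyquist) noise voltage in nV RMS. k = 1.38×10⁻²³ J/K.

359 nV

T = 122 °C + 273.15 = 395.15 K
V_n = √(4kTRB)
4kTRB = 4 × 1.38×10⁻²³ × 395.15 × 5.00×10¹ × 1.18×10⁵ = 1.29×10⁻¹³ V²
V_n = √(1.29×10⁻¹³) = 3.59×10⁻⁷ V = 359 nV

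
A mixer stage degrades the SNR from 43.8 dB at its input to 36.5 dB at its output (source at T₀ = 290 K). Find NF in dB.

NF (dB) = SNR_in(dB) − SNR_out(dB) when the source is at T₀
NF = 43.8 − 36.5 = 7.3 dB

7.3 dB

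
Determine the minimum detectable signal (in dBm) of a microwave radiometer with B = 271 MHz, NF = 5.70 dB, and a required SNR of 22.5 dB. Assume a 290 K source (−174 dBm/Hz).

−61.5 dBm

Sensitivity = −174 + 10 log₁₀(B) + NF + SNR_min
= −174 + 84.33 + 5.70 + 22.5
= −61.47 dBm → −61.5 dBm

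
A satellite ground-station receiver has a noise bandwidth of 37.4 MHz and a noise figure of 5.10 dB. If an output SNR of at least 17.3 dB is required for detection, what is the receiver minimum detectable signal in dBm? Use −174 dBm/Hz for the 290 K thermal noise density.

Sensitivity = −174 + 10 log₁₀(B) + NF + SNR_min
= −174 + 75.73 + 5.10 + 17.3
= −75.87 dBm → −75.9 dBm

−75.9 dBm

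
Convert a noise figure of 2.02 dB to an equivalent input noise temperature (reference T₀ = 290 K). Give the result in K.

F = 10^(2.02/10) = 1.59221
T_e = (F − 1)·T₀ = (1.59221 − 1) × 290 = 172 K

172 K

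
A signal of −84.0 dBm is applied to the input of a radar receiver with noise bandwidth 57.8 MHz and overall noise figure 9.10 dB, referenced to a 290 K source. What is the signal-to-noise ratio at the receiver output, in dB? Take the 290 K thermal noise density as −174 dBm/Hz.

Noise floor: N = −174 + 10 log₁₀(B) + NF
10 log₁₀(5.78×10⁷) = 77.62 dB
N = −174 + 77.62 + 9.10 = −87.28 dBm
SNR = P_sig − N = −84.0 − (−87.28) = 3.28 dB → 3.3 dB

3.3 dB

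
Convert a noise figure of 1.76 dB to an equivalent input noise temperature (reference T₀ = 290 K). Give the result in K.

F = 10^(1.76/10) = 1.49968
T_e = (F − 1)·T₀ = (1.49968 − 1) × 290 = 145 K

145 K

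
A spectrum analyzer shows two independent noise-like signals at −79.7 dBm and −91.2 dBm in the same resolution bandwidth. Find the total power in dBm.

−79.4 dBm

Convert to linear, add, convert back:
P₁ = 1.07×10⁻¹¹ W, P₂ = 7.59×10⁻¹³ W
P_tot = 1.15×10⁻¹¹ W → 10 log₁₀(P_tot / 10⁻³) = −79.4 dBm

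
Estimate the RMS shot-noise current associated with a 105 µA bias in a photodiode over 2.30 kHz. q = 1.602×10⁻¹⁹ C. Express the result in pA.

I_n = √(2qI·B)
2qI·B = 2 × 1.602×10⁻¹⁹ × 1.05×10⁻⁴ × 2.30×10³ = 7.74×10⁻²⁰ A²
I_n = √(7.74×10⁻²⁰) = 2.78×10⁻¹⁰ A = 278 pA

278 pA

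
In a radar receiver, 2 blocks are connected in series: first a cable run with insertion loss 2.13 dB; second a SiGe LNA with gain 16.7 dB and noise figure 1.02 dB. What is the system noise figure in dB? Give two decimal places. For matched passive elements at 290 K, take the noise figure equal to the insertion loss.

Convert to linear (a loss of L dB is a gain of −L dB): F_i = 10^(NF_i/10), G_i = 10^(G_i,dB/10)
  Stage 1: F_1 = 10^(2.13/10) = 1.633, G_1 = 10^(−2.13/10) = 0.6124
  Stage 2: F_2 = 10^(1.02/10) = 1.265, G_2 = 10^(16.7/10) = 46.77
Friis cascade:
  F = 1.633 + (1.265 − 1)/0.6124 = 2.065
NF = 10 log₁₀(2.065) = 3.15 dB

3.15 dB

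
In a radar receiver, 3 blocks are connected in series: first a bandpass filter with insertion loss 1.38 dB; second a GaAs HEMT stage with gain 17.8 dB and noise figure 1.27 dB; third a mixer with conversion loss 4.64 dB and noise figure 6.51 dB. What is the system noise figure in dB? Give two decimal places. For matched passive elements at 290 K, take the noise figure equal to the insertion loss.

2.83 dB

Convert to linear (a loss of L dB is a gain of −L dB): F_i = 10^(NF_i/10), G_i = 10^(G_i,dB/10)
  Stage 1: F_1 = 10^(1.38/10) = 1.374, G_1 = 10^(−1.38/10) = 0.7278
  Stage 2: F_2 = 10^(1.27/10) = 1.340, G_2 = 10^(17.8/10) = 60.26
  Stage 3: F_3 = 10^(6.51/10) = 4.477, G_3 = 10^(−4.64/10) = 0.3436
Friis cascade:
  F = 1.374 + (1.340 − 1)/0.7278 + (4.477 − 1)/43.85 = 1.920
NF = 10 log₁₀(1.920) = 2.83 dB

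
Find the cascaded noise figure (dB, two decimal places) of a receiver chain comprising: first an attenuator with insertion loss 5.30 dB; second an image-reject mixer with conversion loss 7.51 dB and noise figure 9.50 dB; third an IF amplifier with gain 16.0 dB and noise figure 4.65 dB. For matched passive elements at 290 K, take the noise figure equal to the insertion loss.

18.25 dB

Convert to linear (a loss of L dB is a gain of −L dB): F_i = 10^(NF_i/10), G_i = 10^(G_i,dB/10)
  Stage 1: F_1 = 10^(5.30/10) = 3.388, G_1 = 10^(−5.30/10) = 0.2951
  Stage 2: F_2 = 10^(9.50/10) = 8.913, G_2 = 10^(−7.51/10) = 0.1774
  Stage 3: F_3 = 10^(4.65/10) = 2.917, G_3 = 10^(16.0/10) = 39.81
Friis cascade:
  F = 3.388 + (8.913 − 1)/0.2951 + (2.917 − 1)/0.05236 = 66.82
NF = 10 log₁₀(66.82) = 18.25 dB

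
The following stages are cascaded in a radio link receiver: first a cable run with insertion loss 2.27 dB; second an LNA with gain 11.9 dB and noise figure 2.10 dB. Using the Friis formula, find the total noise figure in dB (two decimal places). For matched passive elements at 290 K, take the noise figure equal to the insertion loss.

Convert to linear (a loss of L dB is a gain of −L dB): F_i = 10^(NF_i/10), G_i = 10^(G_i,dB/10)
  Stage 1: F_1 = 10^(2.27/10) = 1.687, G_1 = 10^(−2.27/10) = 0.5929
  Stage 2: F_2 = 10^(2.10/10) = 1.622, G_2 = 10^(11.9/10) = 15.49
Friis cascade:
  F = 1.687 + (1.622 − 1)/0.5929 = 2.735
NF = 10 log₁₀(2.735) = 4.37 dB

4.37 dB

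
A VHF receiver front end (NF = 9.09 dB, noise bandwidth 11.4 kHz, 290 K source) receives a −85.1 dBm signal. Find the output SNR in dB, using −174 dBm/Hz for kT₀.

Noise floor: N = −174 + 10 log₁₀(B) + NF
10 log₁₀(1.14×10⁴) = 40.57 dB
N = −174 + 40.57 + 9.09 = −124.34 dBm
SNR = P_sig − N = −85.1 − (−124.34) = 39.24 dB → 39.2 dB

39.2 dB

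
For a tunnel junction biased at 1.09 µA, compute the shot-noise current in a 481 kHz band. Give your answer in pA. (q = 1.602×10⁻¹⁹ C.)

410 pA

I_n = √(2qI·B)
2qI·B = 2 × 1.602×10⁻¹⁹ × 1.09×10⁻⁶ × 4.81×10⁵ = 1.68×10⁻¹⁹ A²
I_n = √(1.68×10⁻¹⁹) = 4.10×10⁻¹⁰ A = 410 pA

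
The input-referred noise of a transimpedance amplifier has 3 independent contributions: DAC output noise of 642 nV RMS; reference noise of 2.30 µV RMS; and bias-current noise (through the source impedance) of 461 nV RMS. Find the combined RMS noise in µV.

2.43 µV

Uncorrelated sources add in power (mean-square): V_tot = √(ΣV_i²)
V_tot = √[(6.42×10⁻⁷)² + (2.30×10⁻⁶)² + (4.61×10⁻⁷)²] = 2.43×10⁻⁶ V = 2.43 µV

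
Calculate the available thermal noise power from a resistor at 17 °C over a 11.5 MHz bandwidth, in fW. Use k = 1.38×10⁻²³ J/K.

46.0 fW

T = 17 °C + 273.15 = 290.15 K
P_n = kTB = 1.38×10⁻²³ × 290.15 × 1.15×10⁷ = 4.60×10⁻¹⁴ W = 46.0 fW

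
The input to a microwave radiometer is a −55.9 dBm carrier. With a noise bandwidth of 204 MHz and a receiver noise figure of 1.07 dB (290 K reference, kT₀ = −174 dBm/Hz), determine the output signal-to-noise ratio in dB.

33.9 dB

Noise floor: N = −174 + 10 log₁₀(B) + NF
10 log₁₀(2.04×10⁸) = 83.1 dB
N = −174 + 83.1 + 1.07 = −89.83 dBm
SNR = P_sig − N = −55.9 − (−89.83) = 33.93 dB → 33.9 dB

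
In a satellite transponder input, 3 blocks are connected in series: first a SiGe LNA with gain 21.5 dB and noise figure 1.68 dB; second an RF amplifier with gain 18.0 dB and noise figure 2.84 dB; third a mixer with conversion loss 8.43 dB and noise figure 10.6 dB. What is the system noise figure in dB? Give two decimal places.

Convert to linear (a loss of L dB is a gain of −L dB): F_i = 10^(NF_i/10), G_i = 10^(G_i,dB/10)
  Stage 1: F_1 = 10^(1.68/10) = 1.472, G_1 = 10^(21.5/10) = 141.3
  Stage 2: F_2 = 10^(2.84/10) = 1.923, G_2 = 10^(18.0/10) = 63.10
  Stage 3: F_3 = 10^(10.6/10) = 11.48, G_3 = 10^(−8.43/10) = 0.1435
Friis cascade:
  F = 1.472 + (1.923 − 1)/141.3 + (11.48 − 1)/8913 = 1.480
NF = 10 log₁₀(1.480) = 1.70 dB

1.70 dB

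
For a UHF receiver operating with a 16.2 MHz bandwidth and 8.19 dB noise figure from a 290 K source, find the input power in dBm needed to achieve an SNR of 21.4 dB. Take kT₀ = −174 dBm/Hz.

Sensitivity = −174 + 10 log₁₀(B) + NF + SNR_min
= −174 + 72.1 + 8.19 + 21.4
= −72.31 dBm → −72.3 dBm

−72.3 dBm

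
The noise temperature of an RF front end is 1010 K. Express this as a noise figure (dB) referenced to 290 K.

6.52 dB

F = 1 + T_e/T₀ = 1 + 1010/290 = 4.48276
NF = 10 log₁₀(4.48276) = 6.52 dB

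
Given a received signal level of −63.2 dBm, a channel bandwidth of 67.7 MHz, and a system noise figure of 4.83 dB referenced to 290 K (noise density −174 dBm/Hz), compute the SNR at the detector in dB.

Noise floor: N = −174 + 10 log₁₀(B) + NF
10 log₁₀(6.77×10⁷) = 78.31 dB
N = −174 + 78.31 + 4.83 = −90.86 dBm
SNR = P_sig − N = −63.2 − (−90.86) = 27.66 dB → 27.7 dB

27.7 dB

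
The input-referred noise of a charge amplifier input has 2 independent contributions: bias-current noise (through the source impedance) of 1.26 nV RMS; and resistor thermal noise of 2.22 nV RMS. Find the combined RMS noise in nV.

Uncorrelated sources add in power (mean-square): V_tot = √(ΣV_i²)
V_tot = √[(1.26×10⁻⁹)² + (2.22×10⁻⁹)²] = 2.55×10⁻⁹ V = 2.55 nV

2.55 nV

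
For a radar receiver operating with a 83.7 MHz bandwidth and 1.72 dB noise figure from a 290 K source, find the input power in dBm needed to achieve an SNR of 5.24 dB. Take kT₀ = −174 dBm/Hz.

−87.8 dBm

Sensitivity = −174 + 10 log₁₀(B) + NF + SNR_min
= −174 + 79.23 + 1.72 + 5.24
= −87.81 dBm → −87.8 dBm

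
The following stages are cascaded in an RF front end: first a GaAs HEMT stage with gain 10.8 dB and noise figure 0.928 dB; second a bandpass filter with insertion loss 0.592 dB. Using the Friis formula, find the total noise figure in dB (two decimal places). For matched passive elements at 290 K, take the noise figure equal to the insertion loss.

Convert to linear (a loss of L dB is a gain of −L dB): F_i = 10^(NF_i/10), G_i = 10^(G_i,dB/10)
  Stage 1: F_1 = 10^(0.928/10) = 1.238, G_1 = 10^(10.8/10) = 12.02
  Stage 2: F_2 = 10^(0.592/10) = 1.146, G_2 = 10^(−0.592/10) = 0.8726
Friis cascade:
  F = 1.238 + (1.146 − 1)/12.02 = 1.250
NF = 10 log₁₀(1.250) = 0.97 dB

0.97 dB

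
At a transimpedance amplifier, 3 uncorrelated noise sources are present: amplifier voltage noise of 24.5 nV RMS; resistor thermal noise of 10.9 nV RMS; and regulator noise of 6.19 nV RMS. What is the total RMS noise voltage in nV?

27.5 nV

Uncorrelated sources add in power (mean-square): V_tot = √(ΣV_i²)
V_tot = √[(2.45×10⁻⁸)² + (1.09×10⁻⁸)² + (6.19×10⁻⁹)²] = 2.75×10⁻⁸ V = 27.5 nV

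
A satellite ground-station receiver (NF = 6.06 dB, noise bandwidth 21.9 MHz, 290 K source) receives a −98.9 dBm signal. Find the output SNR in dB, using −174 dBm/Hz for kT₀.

−4.4 dB

Noise floor: N = −174 + 10 log₁₀(B) + NF
10 log₁₀(2.19×10⁷) = 73.4 dB
N = −174 + 73.4 + 6.06 = −94.54 dBm
SNR = P_sig − N = −98.9 − (−94.54) = −4.36 dB → −4.4 dB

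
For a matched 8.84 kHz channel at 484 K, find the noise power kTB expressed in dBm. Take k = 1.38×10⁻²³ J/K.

−132.3 dBm

P_n = kTB = 1.38×10⁻²³ × 484 × 8.84×10³ = 5.90×10⁻¹⁷ W
In dBm: 10 log₁₀(5.90×10⁻¹⁷ / 10⁻³) = −132.3 dBm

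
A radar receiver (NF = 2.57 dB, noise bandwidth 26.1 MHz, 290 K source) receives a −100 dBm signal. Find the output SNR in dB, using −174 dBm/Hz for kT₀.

−2.7 dB

Noise floor: N = −174 + 10 log₁₀(B) + NF
10 log₁₀(2.61×10⁷) = 74.17 dB
N = −174 + 74.17 + 2.57 = −97.26 dBm
SNR = P_sig − N = −100 − (−97.26) = −2.74 dB → −2.7 dB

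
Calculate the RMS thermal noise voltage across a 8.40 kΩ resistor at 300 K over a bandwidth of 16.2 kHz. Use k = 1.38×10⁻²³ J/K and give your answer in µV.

1.50 µV

V_n = √(4kTRB)
4kTRB = 4 × 1.38×10⁻²³ × 300 × 8.40×10³ × 1.62×10⁴ = 2.25×10⁻¹² V²
V_n = √(2.25×10⁻¹²) = 1.50×10⁻⁶ V = 1.50 µV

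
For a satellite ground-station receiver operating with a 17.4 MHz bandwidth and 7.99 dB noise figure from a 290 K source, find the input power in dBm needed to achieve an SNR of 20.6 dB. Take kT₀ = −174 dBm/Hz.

−73.0 dBm

Sensitivity = −174 + 10 log₁₀(B) + NF + SNR_min
= −174 + 72.41 + 7.99 + 20.6
= −73.00 dBm → −73.0 dBm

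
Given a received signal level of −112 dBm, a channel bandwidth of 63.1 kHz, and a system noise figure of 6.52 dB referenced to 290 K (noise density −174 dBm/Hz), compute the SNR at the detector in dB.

7.5 dB

Noise floor: N = −174 + 10 log₁₀(B) + NF
10 log₁₀(6.31×10⁴) = 48 dB
N = −174 + 48 + 6.52 = −119.48 dBm
SNR = P_sig − N = −112 − (−119.48) = 7.48 dB → 7.5 dB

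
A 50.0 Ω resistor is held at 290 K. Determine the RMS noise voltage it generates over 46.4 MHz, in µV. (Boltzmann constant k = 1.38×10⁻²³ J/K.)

V_n = √(4kTRB)
4kTRB = 4 × 1.38×10⁻²³ × 290 × 5.00×10¹ × 4.64×10⁷ = 3.71×10⁻¹¹ V²
V_n = √(3.71×10⁻¹¹) = 6.09×10⁻⁶ V = 6.09 µV

6.09 µV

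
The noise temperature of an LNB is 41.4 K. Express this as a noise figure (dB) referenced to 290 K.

0.580 dB

F = 1 + T_e/T₀ = 1 + 41.4/290 = 1.14276
NF = 10 log₁₀(1.14276) = 0.580 dB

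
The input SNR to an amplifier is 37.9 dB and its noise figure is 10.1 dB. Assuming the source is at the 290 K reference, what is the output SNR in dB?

By definition F = SNR_in/SNR_out, so in dB: SNR_out = SNR_in − NF
SNR_out = 37.9 − 10.1 = 27.8 dB

27.8 dB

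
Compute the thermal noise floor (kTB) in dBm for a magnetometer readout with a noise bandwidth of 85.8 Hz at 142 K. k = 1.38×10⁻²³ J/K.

−157.7 dBm

P_n = kTB = 1.38×10⁻²³ × 142 × 8.58×10¹ = 1.68×10⁻¹⁹ W
In dBm: 10 log₁₀(1.68×10⁻¹⁹ / 10⁻³) = −157.7 dBm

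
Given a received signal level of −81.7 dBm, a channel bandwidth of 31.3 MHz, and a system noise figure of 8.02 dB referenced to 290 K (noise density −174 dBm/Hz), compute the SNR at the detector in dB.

9.3 dB

Noise floor: N = −174 + 10 log₁₀(B) + NF
10 log₁₀(3.13×10⁷) = 74.96 dB
N = −174 + 74.96 + 8.02 = −91.02 dBm
SNR = P_sig − N = −81.7 − (−91.02) = 9.32 dB → 9.3 dB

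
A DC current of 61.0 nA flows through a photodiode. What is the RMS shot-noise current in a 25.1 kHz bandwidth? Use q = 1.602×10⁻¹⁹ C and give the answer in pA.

22.1 pA

I_n = √(2qI·B)
2qI·B = 2 × 1.602×10⁻¹⁹ × 6.10×10⁻⁸ × 2.51×10⁴ = 4.91×10⁻²² A²
I_n = √(4.91×10⁻²²) = 2.21×10⁻¹¹ A = 22.1 pA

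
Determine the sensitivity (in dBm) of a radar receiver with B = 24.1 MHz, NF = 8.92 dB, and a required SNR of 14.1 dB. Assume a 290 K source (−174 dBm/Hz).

−77.2 dBm

Sensitivity = −174 + 10 log₁₀(B) + NF + SNR_min
= −174 + 73.82 + 8.92 + 14.1
= −77.16 dBm → −77.2 dBm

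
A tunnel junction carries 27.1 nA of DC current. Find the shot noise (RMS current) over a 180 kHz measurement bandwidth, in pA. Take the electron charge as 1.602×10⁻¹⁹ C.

39.5 pA

I_n = √(2qI·B)
2qI·B = 2 × 1.602×10⁻¹⁹ × 2.71×10⁻⁸ × 1.80×10⁵ = 1.56×10⁻²¹ A²
I_n = √(1.56×10⁻²¹) = 3.95×10⁻¹¹ A = 39.5 pA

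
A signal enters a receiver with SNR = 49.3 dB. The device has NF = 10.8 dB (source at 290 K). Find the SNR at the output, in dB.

By definition F = SNR_in/SNR_out, so in dB: SNR_out = SNR_in − NF
SNR_out = 49.3 − 10.8 = 38.5 dB

38.5 dB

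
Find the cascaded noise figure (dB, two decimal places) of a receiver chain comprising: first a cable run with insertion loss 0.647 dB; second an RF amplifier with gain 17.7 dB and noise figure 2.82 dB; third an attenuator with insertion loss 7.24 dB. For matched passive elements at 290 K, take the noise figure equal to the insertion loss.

Convert to linear (a loss of L dB is a gain of −L dB): F_i = 10^(NF_i/10), G_i = 10^(G_i,dB/10)
  Stage 1: F_1 = 10^(0.647/10) = 1.161, G_1 = 10^(−0.647/10) = 0.8616
  Stage 2: F_2 = 10^(2.82/10) = 1.914, G_2 = 10^(17.7/10) = 58.88
  Stage 3: F_3 = 10^(7.24/10) = 5.297, G_3 = 10^(−7.24/10) = 0.1888
Friis cascade:
  F = 1.161 + (1.914 − 1)/0.8616 + (5.297 − 1)/50.73 = 2.306
NF = 10 log₁₀(2.306) = 3.63 dB

3.63 dB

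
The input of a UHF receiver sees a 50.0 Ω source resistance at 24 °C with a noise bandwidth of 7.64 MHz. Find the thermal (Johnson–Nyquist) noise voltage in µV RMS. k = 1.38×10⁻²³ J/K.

T = 24 °C + 273.15 = 297.15 K
V_n = √(4kTRB)
4kTRB = 4 × 1.38×10⁻²³ × 297.15 × 5.00×10¹ × 7.64×10⁶ = 6.27×10⁻¹² V²
V_n = √(6.27×10⁻¹²) = 2.50×10⁻⁶ V = 2.50 µV

2.50 µV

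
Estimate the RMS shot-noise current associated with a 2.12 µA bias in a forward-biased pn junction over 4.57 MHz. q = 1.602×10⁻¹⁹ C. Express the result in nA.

1.76 nA

I_n = √(2qI·B)
2qI·B = 2 × 1.602×10⁻¹⁹ × 2.12×10⁻⁶ × 4.57×10⁶ = 3.10×10⁻¹⁸ A²
I_n = √(3.10×10⁻¹⁸) = 1.76×10⁻⁹ A = 1.76 nA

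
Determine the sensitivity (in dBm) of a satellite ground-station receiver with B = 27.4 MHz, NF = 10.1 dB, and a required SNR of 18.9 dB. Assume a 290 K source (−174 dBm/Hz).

Sensitivity = −174 + 10 log₁₀(B) + NF + SNR_min
= −174 + 74.38 + 10.1 + 18.9
= −70.62 dBm → −70.6 dBm

−70.6 dBm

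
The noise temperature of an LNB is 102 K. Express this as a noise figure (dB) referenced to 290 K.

F = 1 + T_e/T₀ = 1 + 102/290 = 1.35172
NF = 10 log₁₀(1.35172) = 1.31 dB

1.31 dB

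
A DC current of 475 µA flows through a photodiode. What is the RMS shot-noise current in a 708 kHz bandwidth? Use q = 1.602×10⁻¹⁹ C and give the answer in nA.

I_n = √(2qI·B)
2qI·B = 2 × 1.602×10⁻¹⁹ × 4.75×10⁻⁴ × 7.08×10⁵ = 1.08×10⁻¹⁶ A²
I_n = √(1.08×10⁻¹⁶) = 1.04×10⁻⁸ A = 10.4 nA

10.4 nA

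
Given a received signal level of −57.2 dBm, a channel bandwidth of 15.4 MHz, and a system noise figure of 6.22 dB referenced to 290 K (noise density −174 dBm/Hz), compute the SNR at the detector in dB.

Noise floor: N = −174 + 10 log₁₀(B) + NF
10 log₁₀(1.54×10⁷) = 71.88 dB
N = −174 + 71.88 + 6.22 = −95.90 dBm
SNR = P_sig − N = −57.2 − (−95.90) = 38.70 dB → 38.7 dB

38.7 dB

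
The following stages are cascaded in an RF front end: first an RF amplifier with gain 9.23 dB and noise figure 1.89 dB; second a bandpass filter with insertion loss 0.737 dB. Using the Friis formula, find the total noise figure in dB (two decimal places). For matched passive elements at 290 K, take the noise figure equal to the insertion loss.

Convert to linear (a loss of L dB is a gain of −L dB): F_i = 10^(NF_i/10), G_i = 10^(G_i,dB/10)
  Stage 1: F_1 = 10^(1.89/10) = 1.545, G_1 = 10^(9.23/10) = 8.375
  Stage 2: F_2 = 10^(0.737/10) = 1.185, G_2 = 10^(−0.737/10) = 0.8439
Friis cascade:
  F = 1.545 + (1.185 − 1)/8.375 = 1.567
NF = 10 log₁₀(1.567) = 1.95 dB

1.95 dB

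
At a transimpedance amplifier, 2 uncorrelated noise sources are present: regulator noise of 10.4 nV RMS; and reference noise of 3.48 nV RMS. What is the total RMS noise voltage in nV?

Uncorrelated sources add in power (mean-square): V_tot = √(ΣV_i²)
V_tot = √[(1.04×10⁻⁸)² + (3.48×10⁻⁹)²] = 1.10×10⁻⁸ V = 11.0 nV

11.0 nV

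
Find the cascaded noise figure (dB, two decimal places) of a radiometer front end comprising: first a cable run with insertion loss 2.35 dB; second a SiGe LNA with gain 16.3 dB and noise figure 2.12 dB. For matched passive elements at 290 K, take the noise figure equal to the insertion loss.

Convert to linear (a loss of L dB is a gain of −L dB): F_i = 10^(NF_i/10), G_i = 10^(G_i,dB/10)
  Stage 1: F_1 = 10^(2.35/10) = 1.718, G_1 = 10^(−2.35/10) = 0.5821
  Stage 2: F_2 = 10^(2.12/10) = 1.629, G_2 = 10^(16.3/10) = 42.66
Friis cascade:
  F = 1.718 + (1.629 − 1)/0.5821 = 2.799
NF = 10 log₁₀(2.799) = 4.47 dB

4.47 dB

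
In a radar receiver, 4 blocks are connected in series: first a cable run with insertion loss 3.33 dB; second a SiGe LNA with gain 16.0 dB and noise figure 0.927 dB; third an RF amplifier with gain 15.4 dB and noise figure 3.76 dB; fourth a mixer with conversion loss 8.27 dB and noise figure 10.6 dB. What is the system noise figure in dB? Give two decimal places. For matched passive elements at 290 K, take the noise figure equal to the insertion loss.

4.40 dB

Convert to linear (a loss of L dB is a gain of −L dB): F_i = 10^(NF_i/10), G_i = 10^(G_i,dB/10)
  Stage 1: F_1 = 10^(3.33/10) = 2.153, G_1 = 10^(−3.33/10) = 0.4645
  Stage 2: F_2 = 10^(0.927/10) = 1.238, G_2 = 10^(16.0/10) = 39.81
  Stage 3: F_3 = 10^(3.76/10) = 2.377, G_3 = 10^(15.4/10) = 34.67
  Stage 4: F_4 = 10^(10.6/10) = 11.48, G_4 = 10^(−8.27/10) = 0.1489
Friis cascade:
  F = 2.153 + (1.238 − 1)/0.4645 + (2.377 − 1)/18.49 + (11.48 − 1)/641.2 = 2.756
NF = 10 log₁₀(2.756) = 4.40 dB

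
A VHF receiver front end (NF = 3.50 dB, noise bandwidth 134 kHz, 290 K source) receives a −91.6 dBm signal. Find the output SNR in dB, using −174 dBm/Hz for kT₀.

27.6 dB

Noise floor: N = −174 + 10 log₁₀(B) + NF
10 log₁₀(1.34×10⁵) = 51.27 dB
N = −174 + 51.27 + 3.50 = −119.23 dBm
SNR = P_sig − N = −91.6 − (−119.23) = 27.63 dB → 27.6 dB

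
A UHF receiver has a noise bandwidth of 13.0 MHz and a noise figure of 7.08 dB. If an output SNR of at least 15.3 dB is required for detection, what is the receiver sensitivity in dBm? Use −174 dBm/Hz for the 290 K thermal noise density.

Sensitivity = −174 + 10 log₁₀(B) + NF + SNR_min
= −174 + 71.14 + 7.08 + 15.3
= −80.48 dBm → −80.5 dBm

−80.5 dBm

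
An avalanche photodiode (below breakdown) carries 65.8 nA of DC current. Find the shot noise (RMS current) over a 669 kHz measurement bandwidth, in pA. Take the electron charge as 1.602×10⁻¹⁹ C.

119 pA

I_n = √(2qI·B)
2qI·B = 2 × 1.602×10⁻¹⁹ × 6.58×10⁻⁸ × 6.69×10⁵ = 1.41×10⁻²⁰ A²
I_n = √(1.41×10⁻²⁰) = 1.19×10⁻¹⁰ A = 119 pA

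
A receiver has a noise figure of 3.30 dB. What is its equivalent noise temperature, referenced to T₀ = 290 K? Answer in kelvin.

F = 10^(3.30/10) = 2.13796
T_e = (F − 1)·T₀ = (2.13796 − 1) × 290 = 330 K

330 K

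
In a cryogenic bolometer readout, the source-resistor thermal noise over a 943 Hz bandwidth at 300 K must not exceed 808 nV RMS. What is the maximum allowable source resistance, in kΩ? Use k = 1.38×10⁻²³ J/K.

41.8 kΩ

Johnson–Nyquist: V_n = √(4kTRB) ⇒ R = V_n² / (4kTB)
4kTB = 4 × 1.38×10⁻²³ × 300 × 9.43×10² = 1.56×10⁻¹⁷
R = (8.08×10⁻⁷)² / 1.56×10⁻¹⁷ = 4.18×10⁴ Ω = 41.8 kΩ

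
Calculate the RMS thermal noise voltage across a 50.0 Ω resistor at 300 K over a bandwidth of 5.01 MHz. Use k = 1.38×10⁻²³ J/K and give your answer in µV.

V_n = √(4kTRB)
4kTRB = 4 × 1.38×10⁻²³ × 300 × 5.00×10¹ × 5.01×10⁶ = 4.15×10⁻¹² V²
V_n = √(4.15×10⁻¹²) = 2.04×10⁻⁶ V = 2.04 µV

2.04 µV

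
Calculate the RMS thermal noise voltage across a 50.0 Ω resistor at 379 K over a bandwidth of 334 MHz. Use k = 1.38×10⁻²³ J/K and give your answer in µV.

V_n = √(4kTRB)
4kTRB = 4 × 1.38×10⁻²³ × 379 × 5.00×10¹ × 3.34×10⁸ = 3.49×10⁻¹⁰ V²
V_n = √(3.49×10⁻¹⁰) = 1.87×10⁻⁵ V = 18.7 µV

18.7 µV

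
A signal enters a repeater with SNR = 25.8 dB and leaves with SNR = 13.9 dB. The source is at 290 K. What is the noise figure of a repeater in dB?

NF (dB) = SNR_in(dB) − SNR_out(dB) when the source is at T₀
NF = 25.8 − 13.9 = 11.9 dB

11.9 dB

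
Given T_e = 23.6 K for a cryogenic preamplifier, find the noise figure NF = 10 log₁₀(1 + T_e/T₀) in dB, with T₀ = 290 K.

F = 1 + T_e/T₀ = 1 + 23.6/290 = 1.08138
NF = 10 log₁₀(1.08138) = 0.340 dB

0.340 dB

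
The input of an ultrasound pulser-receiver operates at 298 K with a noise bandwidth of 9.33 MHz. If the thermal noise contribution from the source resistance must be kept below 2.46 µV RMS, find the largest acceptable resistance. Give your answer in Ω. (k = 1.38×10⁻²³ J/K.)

39.4 Ω

Johnson–Nyquist: V_n = √(4kTRB) ⇒ R = V_n² / (4kTB)
4kTB = 4 × 1.38×10⁻²³ × 298 × 9.33×10⁶ = 1.53×10⁻¹³
R = (2.46×10⁻⁶)² / 1.53×10⁻¹³ = 3.94×10¹ Ω = 39.4 Ω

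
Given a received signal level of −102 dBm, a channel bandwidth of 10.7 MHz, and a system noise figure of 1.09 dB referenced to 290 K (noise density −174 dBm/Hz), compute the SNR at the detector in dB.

Noise floor: N = −174 + 10 log₁₀(B) + NF
10 log₁₀(1.07×10⁷) = 70.29 dB
N = −174 + 70.29 + 1.09 = −102.62 dBm
SNR = P_sig − N = −102 − (−102.62) = 0.62 dB → 0.6 dB

0.6 dB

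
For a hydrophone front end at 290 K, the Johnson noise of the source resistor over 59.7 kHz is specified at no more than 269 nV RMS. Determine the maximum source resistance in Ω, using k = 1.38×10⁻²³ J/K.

Johnson–Nyquist: V_n = √(4kTRB) ⇒ R = V_n² / (4kTB)
4kTB = 4 × 1.38×10⁻²³ × 290 × 5.97×10⁴ = 9.56×10⁻¹⁶
R = (2.69×10⁻⁷)² / 9.56×10⁻¹⁶ = 7.57×10¹ Ω = 75.7 Ω

75.7 Ω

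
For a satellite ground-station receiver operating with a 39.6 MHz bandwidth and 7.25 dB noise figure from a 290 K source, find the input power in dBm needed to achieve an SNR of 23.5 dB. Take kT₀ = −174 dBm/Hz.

Sensitivity = −174 + 10 log₁₀(B) + NF + SNR_min
= −174 + 75.98 + 7.25 + 23.5
= −67.27 dBm → −67.3 dBm

−67.3 dBm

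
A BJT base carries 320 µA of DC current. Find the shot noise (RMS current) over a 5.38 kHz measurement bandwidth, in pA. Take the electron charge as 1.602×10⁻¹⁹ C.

743 pA

I_n = √(2qI·B)
2qI·B = 2 × 1.602×10⁻¹⁹ × 3.20×10⁻⁴ × 5.38×10³ = 5.52×10⁻¹⁹ A²
I_n = √(5.52×10⁻¹⁹) = 7.43×10⁻¹⁰ A = 743 pA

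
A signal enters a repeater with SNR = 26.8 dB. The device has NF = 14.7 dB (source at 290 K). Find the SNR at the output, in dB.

12.1 dB

By definition F = SNR_in/SNR_out, so in dB: SNR_out = SNR_in − NF
SNR_out = 26.8 − 14.7 = 12.1 dB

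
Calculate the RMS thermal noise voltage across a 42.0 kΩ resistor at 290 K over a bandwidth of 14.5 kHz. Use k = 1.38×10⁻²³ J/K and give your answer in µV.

3.12 µV

V_n = √(4kTRB)
4kTRB = 4 × 1.38×10⁻²³ × 290 × 4.20×10⁴ × 1.45×10⁴ = 9.75×10⁻¹² V²
V_n = √(9.75×10⁻¹²) = 3.12×10⁻⁶ V = 3.12 µV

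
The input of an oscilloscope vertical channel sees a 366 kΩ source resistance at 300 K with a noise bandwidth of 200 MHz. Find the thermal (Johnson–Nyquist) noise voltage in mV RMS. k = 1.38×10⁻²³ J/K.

V_n = √(4kTRB)
4kTRB = 4 × 1.38×10⁻²³ × 300 × 3.66×10⁵ × 2.00×10⁸ = 1.21×10⁻⁶ V²
V_n = √(1.21×10⁻⁶) = 1.10×10⁻³ V = 1.10 mV

1.10 mV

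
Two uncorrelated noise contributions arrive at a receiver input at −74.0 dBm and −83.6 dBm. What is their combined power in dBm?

Convert to linear, add, convert back:
P₁ = 3.98×10⁻¹¹ W, P₂ = 4.37×10⁻¹² W
P_tot = 4.42×10⁻¹¹ W → 10 log₁₀(P_tot / 10⁻³) = −73.5 dBm

−73.5 dBm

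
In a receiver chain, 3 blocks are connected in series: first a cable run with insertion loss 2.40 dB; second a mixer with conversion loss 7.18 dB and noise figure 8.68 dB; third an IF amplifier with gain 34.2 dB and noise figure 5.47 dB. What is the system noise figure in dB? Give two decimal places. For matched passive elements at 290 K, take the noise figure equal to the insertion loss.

15.53 dB

Convert to linear (a loss of L dB is a gain of −L dB): F_i = 10^(NF_i/10), G_i = 10^(G_i,dB/10)
  Stage 1: F_1 = 10^(2.40/10) = 1.738, G_1 = 10^(−2.40/10) = 0.5754
  Stage 2: F_2 = 10^(8.68/10) = 7.379, G_2 = 10^(−7.18/10) = 0.1914
  Stage 3: F_3 = 10^(5.47/10) = 3.524, G_3 = 10^(34.2/10) = 2630
Friis cascade:
  F = 1.738 + (7.379 − 1)/0.5754 + (3.524 − 1)/0.1102 = 35.73
NF = 10 log₁₀(35.73) = 15.53 dB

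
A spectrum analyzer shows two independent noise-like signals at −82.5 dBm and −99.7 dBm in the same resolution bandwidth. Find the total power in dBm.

−82.4 dBm

Convert to linear, add, convert back:
P₁ = 5.62×10⁻¹² W, P₂ = 1.07×10⁻¹³ W
P_tot = 5.73×10⁻¹² W → 10 log₁₀(P_tot / 10⁻³) = −82.4 dBm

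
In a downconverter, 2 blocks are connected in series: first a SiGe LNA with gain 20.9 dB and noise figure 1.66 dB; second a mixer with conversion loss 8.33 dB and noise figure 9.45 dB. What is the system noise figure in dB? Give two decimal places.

Convert to linear (a loss of L dB is a gain of −L dB): F_i = 10^(NF_i/10), G_i = 10^(G_i,dB/10)
  Stage 1: F_1 = 10^(1.66/10) = 1.466, G_1 = 10^(20.9/10) = 123.0
  Stage 2: F_2 = 10^(9.45/10) = 8.810, G_2 = 10^(−8.33/10) = 0.1469
Friis cascade:
  F = 1.466 + (8.810 − 1)/123.0 = 1.529
NF = 10 log₁₀(1.529) = 1.84 dB

1.84 dB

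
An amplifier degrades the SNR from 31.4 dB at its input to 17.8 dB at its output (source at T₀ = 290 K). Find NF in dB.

13.6 dB

NF (dB) = SNR_in(dB) − SNR_out(dB) when the source is at T₀
NF = 31.4 − 17.8 = 13.6 dB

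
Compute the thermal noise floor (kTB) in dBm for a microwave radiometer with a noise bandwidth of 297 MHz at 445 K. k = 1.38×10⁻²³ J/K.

P_n = kTB = 1.38×10⁻²³ × 445 × 2.97×10⁸ = 1.82×10⁻¹² W
In dBm: 10 log₁₀(1.82×10⁻¹² / 10⁻³) = −87.4 dBm

−87.4 dBm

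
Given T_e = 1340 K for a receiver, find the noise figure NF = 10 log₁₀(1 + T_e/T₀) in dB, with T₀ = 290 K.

F = 1 + T_e/T₀ = 1 + 1340/290 = 5.62069
NF = 10 log₁₀(5.62069) = 7.50 dB

7.50 dB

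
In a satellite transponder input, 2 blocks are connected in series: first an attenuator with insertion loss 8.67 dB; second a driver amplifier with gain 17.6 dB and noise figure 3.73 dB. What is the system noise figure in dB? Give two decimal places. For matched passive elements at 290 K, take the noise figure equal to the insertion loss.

Convert to linear (a loss of L dB is a gain of −L dB): F_i = 10^(NF_i/10), G_i = 10^(G_i,dB/10)
  Stage 1: F_1 = 10^(8.67/10) = 7.362, G_1 = 10^(−8.67/10) = 0.1358
  Stage 2: F_2 = 10^(3.73/10) = 2.360, G_2 = 10^(17.6/10) = 57.54
Friis cascade:
  F = 7.362 + (2.360 − 1)/0.1358 = 17.38
NF = 10 log₁₀(17.38) = 12.40 dB

12.40 dB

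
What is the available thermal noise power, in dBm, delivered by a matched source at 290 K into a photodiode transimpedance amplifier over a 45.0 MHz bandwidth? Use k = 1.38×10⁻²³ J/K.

−97.4 dBm

P_n = kTB = 1.38×10⁻²³ × 290 × 4.50×10⁷ = 1.80×10⁻¹³ W
In dBm: 10 log₁₀(1.80×10⁻¹³ / 10⁻³) = −97.4 dBm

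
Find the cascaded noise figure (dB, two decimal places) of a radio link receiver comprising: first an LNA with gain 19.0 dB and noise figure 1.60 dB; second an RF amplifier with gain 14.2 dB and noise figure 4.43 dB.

1.67 dB

Convert to linear (a loss of L dB is a gain of −L dB): F_i = 10^(NF_i/10), G_i = 10^(G_i,dB/10)
  Stage 1: F_1 = 10^(1.60/10) = 1.445, G_1 = 10^(19.0/10) = 79.43
  Stage 2: F_2 = 10^(4.43/10) = 2.773, G_2 = 10^(14.2/10) = 26.30
Friis cascade:
  F = 1.445 + (2.773 − 1)/79.43 = 1.468
NF = 10 log₁₀(1.468) = 1.67 dB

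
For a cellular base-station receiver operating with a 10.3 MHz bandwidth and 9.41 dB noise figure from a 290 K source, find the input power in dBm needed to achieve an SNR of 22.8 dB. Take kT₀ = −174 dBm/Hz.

Sensitivity = −174 + 10 log₁₀(B) + NF + SNR_min
= −174 + 70.13 + 9.41 + 22.8
= −71.66 dBm → −71.7 dBm

−71.7 dBm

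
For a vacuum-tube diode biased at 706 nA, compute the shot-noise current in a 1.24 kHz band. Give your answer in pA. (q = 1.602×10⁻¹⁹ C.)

16.7 pA

I_n = √(2qI·B)
2qI·B = 2 × 1.602×10⁻¹⁹ × 7.06×10⁻⁷ × 1.24×10³ = 2.80×10⁻²² A²
I_n = √(2.80×10⁻²²) = 1.67×10⁻¹¹ A = 16.7 pA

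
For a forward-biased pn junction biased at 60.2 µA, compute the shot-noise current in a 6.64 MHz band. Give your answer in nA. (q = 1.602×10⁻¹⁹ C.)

I_n = √(2qI·B)
2qI·B = 2 × 1.602×10⁻¹⁹ × 6.02×10⁻⁵ × 6.64×10⁶ = 1.28×10⁻¹⁶ A²
I_n = √(1.28×10⁻¹⁶) = 1.13×10⁻⁸ A = 11.3 nA

11.3 nA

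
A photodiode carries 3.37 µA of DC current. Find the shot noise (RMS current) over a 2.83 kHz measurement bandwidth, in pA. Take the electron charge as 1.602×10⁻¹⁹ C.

I_n = √(2qI·B)
2qI·B = 2 × 1.602×10⁻¹⁹ × 3.37×10⁻⁶ × 2.83×10³ = 3.06×10⁻²¹ A²
I_n = √(3.06×10⁻²¹) = 5.53×10⁻¹¹ A = 55.3 pA

55.3 pA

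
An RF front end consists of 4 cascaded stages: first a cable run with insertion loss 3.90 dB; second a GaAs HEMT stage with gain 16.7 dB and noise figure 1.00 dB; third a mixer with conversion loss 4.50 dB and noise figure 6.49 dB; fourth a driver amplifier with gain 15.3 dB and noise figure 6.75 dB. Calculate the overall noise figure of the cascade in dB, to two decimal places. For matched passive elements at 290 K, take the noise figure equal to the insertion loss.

Convert to linear (a loss of L dB is a gain of −L dB): F_i = 10^(NF_i/10), G_i = 10^(G_i,dB/10)
  Stage 1: F_1 = 10^(3.90/10) = 2.455, G_1 = 10^(−3.90/10) = 0.4074
  Stage 2: F_2 = 10^(1.00/10) = 1.259, G_2 = 10^(16.7/10) = 46.77
  Stage 3: F_3 = 10^(6.49/10) = 4.457, G_3 = 10^(−4.50/10) = 0.3548
  Stage 4: F_4 = 10^(6.75/10) = 4.732, G_4 = 10^(15.3/10) = 33.88
Friis cascade:
  F = 2.455 + (1.259 − 1)/0.4074 + (4.457 − 1)/19.05 + (4.732 − 1)/6.761 = 3.824
NF = 10 log₁₀(3.824) = 5.82 dB

5.82 dB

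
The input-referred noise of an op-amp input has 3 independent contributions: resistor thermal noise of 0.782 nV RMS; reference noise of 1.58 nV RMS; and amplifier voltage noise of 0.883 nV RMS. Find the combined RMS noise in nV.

Uncorrelated sources add in power (mean-square): V_tot = √(ΣV_i²)
V_tot = √[(7.82×10⁻¹⁰)² + (1.58×10⁻⁹)² + (8.83×10⁻¹⁰)²] = 1.97×10⁻⁹ V = 1.97 nV

1.97 nV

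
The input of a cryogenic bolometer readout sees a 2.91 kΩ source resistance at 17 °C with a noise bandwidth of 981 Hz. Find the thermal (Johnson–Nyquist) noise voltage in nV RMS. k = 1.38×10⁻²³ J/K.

214 nV

T = 17 °C + 273.15 = 290.15 K
V_n = √(4kTRB)
4kTRB = 4 × 1.38×10⁻²³ × 290.15 × 2.91×10³ × 9.81×10² = 4.57×10⁻¹⁴ V²
V_n = √(4.57×10⁻¹⁴) = 2.14×10⁻⁷ V = 214 nV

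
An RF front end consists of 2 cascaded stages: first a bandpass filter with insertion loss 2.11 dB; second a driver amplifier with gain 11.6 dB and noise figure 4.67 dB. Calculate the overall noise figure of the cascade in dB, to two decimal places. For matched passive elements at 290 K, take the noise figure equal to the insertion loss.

6.78 dB

Convert to linear (a loss of L dB is a gain of −L dB): F_i = 10^(NF_i/10), G_i = 10^(G_i,dB/10)
  Stage 1: F_1 = 10^(2.11/10) = 1.626, G_1 = 10^(−2.11/10) = 0.6152
  Stage 2: F_2 = 10^(4.67/10) = 2.931, G_2 = 10^(11.6/10) = 14.45
Friis cascade:
  F = 1.626 + (2.931 − 1)/0.6152 = 4.764
NF = 10 log₁₀(4.764) = 6.78 dB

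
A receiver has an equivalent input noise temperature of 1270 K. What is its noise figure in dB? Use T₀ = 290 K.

7.31 dB

F = 1 + T_e/T₀ = 1 + 1270/290 = 5.37931
NF = 10 log₁₀(5.37931) = 7.31 dB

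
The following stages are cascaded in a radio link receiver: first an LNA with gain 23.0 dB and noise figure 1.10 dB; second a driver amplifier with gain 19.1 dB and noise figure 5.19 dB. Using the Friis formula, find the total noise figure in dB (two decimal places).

1.14 dB

Convert to linear (a loss of L dB is a gain of −L dB): F_i = 10^(NF_i/10), G_i = 10^(G_i,dB/10)
  Stage 1: F_1 = 10^(1.10/10) = 1.288, G_1 = 10^(23.0/10) = 199.5
  Stage 2: F_2 = 10^(5.19/10) = 3.304, G_2 = 10^(19.1/10) = 81.28
Friis cascade:
  F = 1.288 + (3.304 − 1)/199.5 = 1.300
NF = 10 log₁₀(1.300) = 1.14 dB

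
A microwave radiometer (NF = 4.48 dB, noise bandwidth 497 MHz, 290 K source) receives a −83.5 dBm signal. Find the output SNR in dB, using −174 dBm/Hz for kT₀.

−0.9 dB

Noise floor: N = −174 + 10 log₁₀(B) + NF
10 log₁₀(4.97×10⁸) = 86.96 dB
N = −174 + 86.96 + 4.48 = −82.56 dBm
SNR = P_sig − N = −83.5 − (−82.56) = −0.94 dB → −0.9 dB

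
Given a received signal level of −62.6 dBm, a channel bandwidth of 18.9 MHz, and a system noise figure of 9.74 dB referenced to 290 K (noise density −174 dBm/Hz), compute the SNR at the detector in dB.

28.9 dB

Noise floor: N = −174 + 10 log₁₀(B) + NF
10 log₁₀(1.89×10⁷) = 72.76 dB
N = −174 + 72.76 + 9.74 = −91.50 dBm
SNR = P_sig − N = −62.6 − (−91.50) = 28.90 dB → 28.9 dB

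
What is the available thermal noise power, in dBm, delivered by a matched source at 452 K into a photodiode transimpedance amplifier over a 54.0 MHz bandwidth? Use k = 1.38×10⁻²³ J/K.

P_n = kTB = 1.38×10⁻²³ × 452 × 5.40×10⁷ = 3.37×10⁻¹³ W
In dBm: 10 log₁₀(3.37×10⁻¹³ / 10⁻³) = −94.7 dBm

−94.7 dBm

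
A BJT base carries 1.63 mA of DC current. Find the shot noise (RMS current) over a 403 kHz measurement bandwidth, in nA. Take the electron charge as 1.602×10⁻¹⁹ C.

I_n = √(2qI·B)
2qI·B = 2 × 1.602×10⁻¹⁹ × 1.63×10⁻³ × 4.03×10⁵ = 2.10×10⁻¹⁶ A²
I_n = √(2.10×10⁻¹⁶) = 1.45×10⁻⁸ A = 14.5 nA

14.5 nA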